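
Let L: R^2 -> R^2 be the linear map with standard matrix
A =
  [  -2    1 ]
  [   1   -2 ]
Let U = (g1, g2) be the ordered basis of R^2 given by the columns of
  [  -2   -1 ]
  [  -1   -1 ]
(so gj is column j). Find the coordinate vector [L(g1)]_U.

(-3, 3)

Compute L(g1) = A g1 = (3, 0) in standard coordinates.
Then write this in U-coordinates: solve for y in y_1 g1 + y_2 g2 = (3, 0).
This gives y = (-3, 3), which is column 1 of [L]_U.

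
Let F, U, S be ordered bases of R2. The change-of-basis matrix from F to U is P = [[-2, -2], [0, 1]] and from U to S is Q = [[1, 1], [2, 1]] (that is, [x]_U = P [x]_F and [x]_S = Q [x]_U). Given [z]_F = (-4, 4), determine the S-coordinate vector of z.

(4, 4)

Apply P to get U-coordinates (0, 4), then Q to get S-coordinates.
The result is [z]_S = (4, 4).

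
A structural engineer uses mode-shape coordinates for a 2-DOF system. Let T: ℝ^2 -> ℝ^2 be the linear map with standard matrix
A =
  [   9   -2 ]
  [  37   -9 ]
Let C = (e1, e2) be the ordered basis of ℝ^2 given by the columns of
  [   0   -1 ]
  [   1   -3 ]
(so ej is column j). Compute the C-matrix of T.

[[-3, -1], [2, 3]]

The j-th column of [T]_C is [T(ej)]_C.
T(e1) = A e1 = (-2, -9) = -3e1 + 2e2, so column 1 is (-3, 2).
Repeating for e2 and assembling the columns gives [[-3, -1], [2, 3]].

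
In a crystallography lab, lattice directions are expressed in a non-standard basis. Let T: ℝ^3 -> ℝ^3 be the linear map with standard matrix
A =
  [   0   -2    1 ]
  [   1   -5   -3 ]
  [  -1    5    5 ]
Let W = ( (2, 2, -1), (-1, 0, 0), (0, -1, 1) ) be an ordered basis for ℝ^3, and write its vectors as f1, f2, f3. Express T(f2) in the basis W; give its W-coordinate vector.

(0, 0, 1)

Column 2 of [T]_W is the W-coordinate vector of T(f2).
In standard coordinates T(f2) = A f2 = (0, -1, 1).
Converting to W: (0, -1, 1) = 0·f1 + 0·f2 + f3, so the coordinate vector is (0, 0, 1).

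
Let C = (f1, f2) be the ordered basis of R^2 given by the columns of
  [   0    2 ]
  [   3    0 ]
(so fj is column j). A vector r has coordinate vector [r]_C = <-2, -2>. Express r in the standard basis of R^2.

<-4, -6>

By definition r = -2f1 - 2f2.
Summing componentwise gives <-4, -6>.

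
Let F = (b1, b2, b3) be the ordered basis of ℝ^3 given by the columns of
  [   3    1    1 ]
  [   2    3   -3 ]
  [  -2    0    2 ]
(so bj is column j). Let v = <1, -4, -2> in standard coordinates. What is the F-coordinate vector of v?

[v]_F is the unique c with M c = v, where M has columns b1, ..., b3.
Row-reducing the augmented matrix [M | v] gives c = (1, -2, 0).
Check: b1 - 2b2 + 0·b3 = <1, -4, -2>.

<1, -2, 0>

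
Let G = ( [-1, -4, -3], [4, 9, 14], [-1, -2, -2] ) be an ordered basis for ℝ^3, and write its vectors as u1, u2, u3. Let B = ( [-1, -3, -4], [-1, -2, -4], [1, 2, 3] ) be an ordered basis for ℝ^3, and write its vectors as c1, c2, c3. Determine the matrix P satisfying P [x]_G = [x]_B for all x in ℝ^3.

Let M have columns uj and N have columns cj. Then for every x, N [x]_B = x = M [x]_G, so P = N^(-1) M.
Since det N = 1, N^(-1) has integer entries; multiplying gives P = [[2, -1, 0], [-2, -1, -1], [-1, 2, -2]].

[[2, -1, 0], [-2, -1, -1], [-1, 2, -2]]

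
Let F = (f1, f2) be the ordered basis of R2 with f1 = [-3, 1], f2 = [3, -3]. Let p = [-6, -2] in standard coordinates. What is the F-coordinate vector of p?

[4, 2]

[p]_F is the unique c with M c = p, where M has columns f1, f2.
System: -3c_1 + 3c_2 = -6, c_1 - 3c_2 = -2; solving gives c_1 = 4, c_2 = 2.
Check: 4f1 + 2f2 = [-6, -2].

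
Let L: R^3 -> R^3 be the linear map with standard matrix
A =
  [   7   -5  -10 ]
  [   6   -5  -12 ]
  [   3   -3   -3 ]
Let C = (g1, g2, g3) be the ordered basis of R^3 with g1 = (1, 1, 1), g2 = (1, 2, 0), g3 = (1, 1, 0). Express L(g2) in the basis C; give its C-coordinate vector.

Compute L(g2) = A g2 = (-3, -4, -3) in standard coordinates.
Then write this in C-coordinates: solve for y in y_1 g1 + ... + y_3 g3 = (-3, -4, -3).
This gives y = (-3, -1, 1), which is column 2 of [L]_C.

(-3, -1, 1)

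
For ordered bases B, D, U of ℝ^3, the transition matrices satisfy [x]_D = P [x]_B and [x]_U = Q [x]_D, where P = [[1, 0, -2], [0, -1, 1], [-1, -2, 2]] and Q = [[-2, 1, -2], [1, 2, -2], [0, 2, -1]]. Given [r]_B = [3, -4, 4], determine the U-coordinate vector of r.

Apply P to get D-coordinates [-5, 8, 13], then Q to get U-coordinates.
The result is [r]_U = [-8, -15, 3].

[-8, -15, 3]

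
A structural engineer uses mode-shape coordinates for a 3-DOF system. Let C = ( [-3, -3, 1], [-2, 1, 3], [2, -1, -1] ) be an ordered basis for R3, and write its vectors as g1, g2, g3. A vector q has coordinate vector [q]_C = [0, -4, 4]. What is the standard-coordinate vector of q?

[16, -8, -16]

The coordinates say q = 0·g1 - 4g2 + 4g3; adding the scaled basis vectors gives [16, -8, -16].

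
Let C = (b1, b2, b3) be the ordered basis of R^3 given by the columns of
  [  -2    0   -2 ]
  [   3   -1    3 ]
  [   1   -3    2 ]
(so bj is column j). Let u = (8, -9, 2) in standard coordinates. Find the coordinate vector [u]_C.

(-1, -3, -3)

We seek scalars with c_1 b1 + ... + c_3 b3 = u; equivalently solve M c = u where the columns of M are b1, ..., b3.
Gaussian elimination on [M | u] yields c = (-1, -3, -3).
Check: -b1 - 3b2 - 3b3 = (8, -9, 2).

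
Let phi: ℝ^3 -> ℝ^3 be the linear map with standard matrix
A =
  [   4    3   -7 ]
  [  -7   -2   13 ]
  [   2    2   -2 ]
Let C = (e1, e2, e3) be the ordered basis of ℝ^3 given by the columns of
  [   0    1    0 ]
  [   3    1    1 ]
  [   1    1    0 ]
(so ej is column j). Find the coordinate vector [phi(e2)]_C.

Column 2 of [phi]_C is the C-coordinate vector of phi(e2).
In standard coordinates phi(e2) = A e2 = (0, 4, 2).
Converting to C: (0, 4, 2) = 2e1 + 0·e2 - 2e3, so the coordinate vector is (2, 0, -2).

(2, 0, -2)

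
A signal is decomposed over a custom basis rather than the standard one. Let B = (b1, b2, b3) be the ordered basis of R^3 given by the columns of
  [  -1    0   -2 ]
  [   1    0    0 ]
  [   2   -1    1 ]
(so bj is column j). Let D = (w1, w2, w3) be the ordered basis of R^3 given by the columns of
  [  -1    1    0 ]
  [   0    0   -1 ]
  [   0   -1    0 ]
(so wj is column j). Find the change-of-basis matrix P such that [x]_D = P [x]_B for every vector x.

Column j of P is [bj]_D, since P maps B-coordinates to D-coordinates.
Expressing b1 in D: b1 = -w1 - 2w2 - w3, so column 1 of P is [-1, -2, -1].
Doing the same for each bj gives P = [[-1, 1, 1], [-2, 1, -1], [-1, 0, 0]].

[[-1, 1, 1], [-2, 1, -1], [-1, 0, 0]]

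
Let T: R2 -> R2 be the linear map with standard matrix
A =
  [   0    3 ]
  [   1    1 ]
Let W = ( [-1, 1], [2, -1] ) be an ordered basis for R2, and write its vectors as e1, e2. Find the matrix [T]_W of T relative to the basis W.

[[3, -1], [3, -2]]

With P the matrix whose columns are e1, e2, [T]_W = P^(-1) A P.
Column by column: T(e1) = A e1 = [3, 0]; its W-coordinates [3, 3] give column 1.
Continuing for each basis vector yields [T]_W = [[3, -1], [3, -2]].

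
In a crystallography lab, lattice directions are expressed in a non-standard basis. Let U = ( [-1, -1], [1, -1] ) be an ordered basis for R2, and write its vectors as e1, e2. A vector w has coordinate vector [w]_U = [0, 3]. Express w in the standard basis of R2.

By definition w = 0·e1 + 3e2.
Summing componentwise gives [3, -3].

[3, -3]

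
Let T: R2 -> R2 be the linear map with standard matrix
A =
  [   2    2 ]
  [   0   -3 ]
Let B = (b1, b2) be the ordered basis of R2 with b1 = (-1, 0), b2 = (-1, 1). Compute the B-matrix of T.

[[2, 3], [0, -3]]

The j-th column of [T]_B is [T(bj)]_B.
T(b1) = A b1 = (-2, 0) = 2b1 + 0·b2, so column 1 is (2, 0).
Repeating for b2 and assembling the columns gives [[2, 3], [0, -3]].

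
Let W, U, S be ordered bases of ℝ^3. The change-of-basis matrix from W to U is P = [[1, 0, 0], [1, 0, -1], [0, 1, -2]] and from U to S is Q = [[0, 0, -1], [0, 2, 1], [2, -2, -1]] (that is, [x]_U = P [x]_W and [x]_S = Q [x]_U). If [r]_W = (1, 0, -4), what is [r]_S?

Composing the changes, [r]_S = Q P [r]_W.
Q P = [[0, -1, 2], [2, 1, -4], [0, -1, 4]]; applying this to (1, 0, -4) gives (-8, 18, -16).

(-8, 18, -16)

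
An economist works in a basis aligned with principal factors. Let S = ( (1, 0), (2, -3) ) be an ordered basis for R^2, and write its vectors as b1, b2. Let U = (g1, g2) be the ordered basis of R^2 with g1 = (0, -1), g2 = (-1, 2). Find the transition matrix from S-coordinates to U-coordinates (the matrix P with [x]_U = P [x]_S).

Column j of P is [bj]_U, since P maps S-coordinates to U-coordinates.
Expressing b1 in U: b1 = -2g1 - g2, so column 1 of P is (-2, -1).
Doing the same for each bj gives P = [[-2, -1], [-1, -2]].

[[-2, -1], [-1, -2]]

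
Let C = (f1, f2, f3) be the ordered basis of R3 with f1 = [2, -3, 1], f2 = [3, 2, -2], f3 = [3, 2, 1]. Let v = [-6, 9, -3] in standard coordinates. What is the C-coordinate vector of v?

We seek scalars with c_1 f1 + ... + c_3 f3 = v; equivalently solve M c = v where the columns of M are f1, ..., f3.
Solving this 3x3 system gives c = (-3, 0, 0).
Check: -3f1 + 0·f2 + 0·f3 = [-6, 9, -3].

[-3, 0, 0]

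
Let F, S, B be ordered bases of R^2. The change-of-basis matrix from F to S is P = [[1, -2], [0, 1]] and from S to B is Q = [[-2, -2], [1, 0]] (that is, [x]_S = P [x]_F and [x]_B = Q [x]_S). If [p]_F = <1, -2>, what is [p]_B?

Composing the changes, [p]_B = Q P [p]_F.
Q P = [[-2, 2], [1, -2]]; applying this to <1, -2> gives <-6, 5>.

<-6, 5>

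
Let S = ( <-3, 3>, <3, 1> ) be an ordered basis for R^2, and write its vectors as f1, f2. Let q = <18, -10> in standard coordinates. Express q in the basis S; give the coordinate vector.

<-4, 2>

We seek scalars with c_1 f1 + c_2 f2 = q; equivalently solve M c = q where the columns of M are f1, f2.
System: -3c_1 + 3c_2 = 18, 3c_1 + c_2 = -10; solving gives c_1 = -4, c_2 = 2.
Check: -4f1 + 2f2 = <18, -10>.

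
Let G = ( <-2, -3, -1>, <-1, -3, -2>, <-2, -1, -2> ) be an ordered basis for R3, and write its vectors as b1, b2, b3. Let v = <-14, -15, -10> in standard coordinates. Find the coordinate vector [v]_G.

We seek scalars with c_1 b1 + ... + c_3 b3 = v; equivalently solve M c = v where the columns of M are b1, ..., b3.
Gaussian elimination on [M | v] yields c = (4, 0, 3).
Check: 4b1 + 0·b2 + 3b3 = <-14, -15, -10>.

<4, 0, 3>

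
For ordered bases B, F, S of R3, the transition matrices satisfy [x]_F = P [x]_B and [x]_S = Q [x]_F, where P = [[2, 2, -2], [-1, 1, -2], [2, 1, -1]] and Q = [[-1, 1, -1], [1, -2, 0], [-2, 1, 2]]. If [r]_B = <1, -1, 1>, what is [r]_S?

<-2, 6, 0>

First [r]_F = P [r]_B = <-2, -4, 0>.
Then [r]_S = Q [r]_F = <-2, 6, 0>.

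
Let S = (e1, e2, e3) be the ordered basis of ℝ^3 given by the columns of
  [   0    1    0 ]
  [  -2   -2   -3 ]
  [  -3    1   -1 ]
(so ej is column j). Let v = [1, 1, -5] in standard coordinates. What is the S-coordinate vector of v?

[3, 1, -3]

We seek scalars with c_1 e1 + ... + c_3 e3 = v; equivalently solve M c = v where the columns of M are e1, ..., e3.
Solving this 3x3 system gives c = (3, 1, -3).
Check: 3e1 + e2 - 3e3 = [1, 1, -5].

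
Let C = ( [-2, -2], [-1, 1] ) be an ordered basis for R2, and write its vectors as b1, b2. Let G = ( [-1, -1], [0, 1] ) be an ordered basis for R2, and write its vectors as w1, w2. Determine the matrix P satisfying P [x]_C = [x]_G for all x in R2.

[[2, 1], [0, 2]]

Take x = bj: its C-coordinates are the j-th standard unit vector, so P e_j — column j of P — equals [bj]_G.
b1 = 2w1 + 0·w2, giving column 1 = [2, 0]; repeating for each j gives P = [[2, 1], [0, 2]].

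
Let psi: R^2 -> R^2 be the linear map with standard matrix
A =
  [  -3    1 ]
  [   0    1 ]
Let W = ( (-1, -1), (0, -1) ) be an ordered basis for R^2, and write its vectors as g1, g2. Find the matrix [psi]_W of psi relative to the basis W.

Let P have columns g1, g2. Then [psi]_W = P^(-1) A P.
Here det P = 1, so P^(-1) is integer; computing A P first and then P^(-1)(A P) gives [[-2, 1], [3, 0]].

[[-2, 1], [3, 0]]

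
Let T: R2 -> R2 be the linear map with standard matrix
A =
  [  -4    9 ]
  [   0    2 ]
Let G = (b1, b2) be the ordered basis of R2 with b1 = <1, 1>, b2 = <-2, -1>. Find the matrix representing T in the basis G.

[[-1, -3], [-3, -1]]

The j-th column of [T]_G is [T(bj)]_G.
T(b1) = A b1 = <5, 2> = -b1 - 3b2, so column 1 is <-1, -3>.
Repeating for b2 and assembling the columns gives [[-1, -3], [-3, -1]].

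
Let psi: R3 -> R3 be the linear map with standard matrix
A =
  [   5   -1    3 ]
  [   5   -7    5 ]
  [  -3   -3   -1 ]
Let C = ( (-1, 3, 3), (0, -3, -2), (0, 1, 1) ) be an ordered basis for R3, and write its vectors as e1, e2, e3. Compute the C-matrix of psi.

[[-1, 3, -2], [2, 0, -2], [-2, 2, -2]]

With P the matrix whose columns are e1, ..., e3, [psi]_C = P^(-1) A P.
Column by column: psi(e1) = A e1 = (1, -11, -9); its C-coordinates (-1, 2, -2) give column 1.
Continuing for each basis vector yields [psi]_C = [[-1, 3, -2], [2, 0, -2], [-2, 2, -2]].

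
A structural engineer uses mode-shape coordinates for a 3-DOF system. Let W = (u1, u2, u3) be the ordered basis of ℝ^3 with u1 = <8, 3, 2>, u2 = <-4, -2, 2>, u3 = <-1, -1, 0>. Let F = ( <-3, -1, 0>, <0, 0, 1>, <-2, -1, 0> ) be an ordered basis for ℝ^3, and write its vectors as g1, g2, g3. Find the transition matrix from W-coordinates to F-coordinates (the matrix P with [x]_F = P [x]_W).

Column j of P is [uj]_F, since P maps W-coordinates to F-coordinates.
Expressing u1 in F: u1 = -2g1 + 2g2 - g3, so column 1 of P is <-2, 2, -1>.
Doing the same for each uj gives P = [[-2, 0, -1], [2, 2, 0], [-1, 2, 2]].

[[-2, 0, -1], [2, 2, 0], [-1, 2, 2]]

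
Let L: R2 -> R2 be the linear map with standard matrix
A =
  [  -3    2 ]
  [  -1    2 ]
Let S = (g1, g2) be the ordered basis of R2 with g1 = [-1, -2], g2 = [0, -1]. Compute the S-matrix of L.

[[1, 2], [1, -2]]

The j-th column of [L]_S is [L(gj)]_S.
L(g1) = A g1 = [-1, -3] = g1 + g2, so column 1 is [1, 1].
Repeating for g2 and assembling the columns gives [[1, 2], [1, -2]].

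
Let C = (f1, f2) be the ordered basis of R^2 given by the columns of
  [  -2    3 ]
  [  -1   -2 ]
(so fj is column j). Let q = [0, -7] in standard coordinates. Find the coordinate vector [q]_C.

[q]_C is the unique c with M c = q, where M has columns f1, f2.
System: -2c_1 + 3c_2 = 0, -c_1 - 2c_2 = -7; solving gives c_1 = 3, c_2 = 2.
Check: 3f1 + 2f2 = [0, -7].

[3, 2]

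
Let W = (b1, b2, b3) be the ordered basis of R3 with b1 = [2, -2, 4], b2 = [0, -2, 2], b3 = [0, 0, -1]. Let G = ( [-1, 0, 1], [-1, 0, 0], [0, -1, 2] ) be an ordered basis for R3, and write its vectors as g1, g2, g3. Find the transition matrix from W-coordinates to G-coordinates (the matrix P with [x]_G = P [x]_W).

[[0, -2, -1], [-2, 2, 1], [2, 2, 0]]

Column j of P is [bj]_G, since P maps W-coordinates to G-coordinates.
Expressing b1 in G: b1 = 0·g1 - 2g2 + 2g3, so column 1 of P is [0, -2, 2].
Doing the same for each bj gives P = [[0, -2, -1], [-2, 2, 1], [2, 2, 0]].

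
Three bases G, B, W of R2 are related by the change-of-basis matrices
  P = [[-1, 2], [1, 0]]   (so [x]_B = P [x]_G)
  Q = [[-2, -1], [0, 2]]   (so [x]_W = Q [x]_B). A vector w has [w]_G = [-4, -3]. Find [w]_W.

First [w]_B = P [w]_G = [-2, -4].
Then [w]_W = Q [w]_B = [8, -8].

[8, -8]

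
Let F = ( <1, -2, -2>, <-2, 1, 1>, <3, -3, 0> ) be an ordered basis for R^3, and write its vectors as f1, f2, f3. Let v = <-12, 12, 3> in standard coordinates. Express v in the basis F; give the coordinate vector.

Write v = c_1 f1 + ... + c_3 f3 and solve for the c_i.
Row-reducing the augmented matrix [M | v] gives c = (-1, 1, -3).
Check: -f1 + f2 - 3f3 = <-12, 12, 3>.

<-1, 1, -3>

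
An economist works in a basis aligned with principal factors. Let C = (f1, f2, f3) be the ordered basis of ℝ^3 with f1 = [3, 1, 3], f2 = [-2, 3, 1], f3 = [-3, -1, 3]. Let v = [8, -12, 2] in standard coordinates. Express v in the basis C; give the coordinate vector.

Write v = c_1 f1 + ... + c_3 f3 and solve for the c_i.
Row-reducing the augmented matrix [M | v] gives c = (1, -4, 1).
Check: f1 - 4f2 + f3 = [8, -12, 2].

[1, -4, 1]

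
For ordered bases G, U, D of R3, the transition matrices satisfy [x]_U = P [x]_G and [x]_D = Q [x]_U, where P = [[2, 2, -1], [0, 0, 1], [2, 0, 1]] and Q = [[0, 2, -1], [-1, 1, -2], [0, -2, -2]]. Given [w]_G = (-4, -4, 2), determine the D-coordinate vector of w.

(10, 32, 8)

Composing the changes, [w]_D = Q P [w]_G.
Q P = [[-2, 0, 1], [-6, -2, 0], [-4, 0, -4]]; applying this to (-4, -4, 2) gives (10, 32, 8).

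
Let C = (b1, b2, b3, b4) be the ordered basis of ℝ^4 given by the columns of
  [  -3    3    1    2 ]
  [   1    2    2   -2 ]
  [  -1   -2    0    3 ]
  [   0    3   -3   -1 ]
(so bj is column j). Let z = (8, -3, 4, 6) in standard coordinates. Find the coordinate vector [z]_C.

(1, 2, -1, 3)

We seek scalars with c_1 b1 + ... + c_4 b4 = z; equivalently solve M c = z where the columns of M are b1, ..., b4.
Row-reducing the augmented matrix [M | z] gives c = (1, 2, -1, 3).
Check: b1 + 2b2 - b3 + 3b4 = (8, -3, 4, 6).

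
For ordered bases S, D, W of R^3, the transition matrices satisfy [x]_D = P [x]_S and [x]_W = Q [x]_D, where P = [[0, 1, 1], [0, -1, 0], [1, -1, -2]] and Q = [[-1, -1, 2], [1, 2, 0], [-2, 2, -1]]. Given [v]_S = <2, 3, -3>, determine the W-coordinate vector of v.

First [v]_D = P [v]_S = <0, -3, 5>.
Then [v]_W = Q [v]_D = <13, -6, -11>.

<13, -6, -11>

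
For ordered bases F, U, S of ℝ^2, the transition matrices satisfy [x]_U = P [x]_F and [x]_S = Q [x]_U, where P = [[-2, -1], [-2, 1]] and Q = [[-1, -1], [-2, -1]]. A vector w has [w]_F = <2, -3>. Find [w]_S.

<8, 9>

First [w]_U = P [w]_F = <-1, -7>.
Then [w]_S = Q [w]_U = <8, 9>.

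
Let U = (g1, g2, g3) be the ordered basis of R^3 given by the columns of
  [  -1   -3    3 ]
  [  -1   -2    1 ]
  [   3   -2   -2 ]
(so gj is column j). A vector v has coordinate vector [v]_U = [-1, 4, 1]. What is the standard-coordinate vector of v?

By definition v = -g1 + 4g2 + g3.
Summing componentwise gives [-8, -6, -13].

[-8, -6, -13]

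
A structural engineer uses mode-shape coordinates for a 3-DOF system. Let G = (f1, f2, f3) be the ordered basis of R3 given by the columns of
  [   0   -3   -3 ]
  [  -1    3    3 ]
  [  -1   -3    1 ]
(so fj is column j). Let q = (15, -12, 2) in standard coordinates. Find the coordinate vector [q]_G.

[q]_G is the unique c with M c = q, where M has columns f1, ..., f3.
Gaussian elimination on [M | q] yields c = (-3, -1, -4).
Check: -3f1 - f2 - 4f3 = (15, -12, 2).

(-3, -1, -4)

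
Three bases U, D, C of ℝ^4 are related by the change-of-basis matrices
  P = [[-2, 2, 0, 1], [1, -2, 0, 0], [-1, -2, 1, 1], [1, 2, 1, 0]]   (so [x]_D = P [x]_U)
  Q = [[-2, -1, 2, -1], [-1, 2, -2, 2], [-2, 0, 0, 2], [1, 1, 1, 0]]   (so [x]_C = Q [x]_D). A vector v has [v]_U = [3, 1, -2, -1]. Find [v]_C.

[-10, 29, 16, -12]

Apply P to get D-coordinates [-5, 1, -8, 3], then Q to get C-coordinates.
The result is [v]_C = [-10, 29, 16, -12].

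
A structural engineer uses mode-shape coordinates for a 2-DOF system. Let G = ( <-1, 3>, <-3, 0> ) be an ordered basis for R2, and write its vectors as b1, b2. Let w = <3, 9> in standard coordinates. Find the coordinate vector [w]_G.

We seek scalars with c_1 b1 + c_2 b2 = w; equivalently solve M c = w where the columns of M are b1, b2.
System: -c_1 - 3c_2 = 3, 3c_1 + 0c_2 = 9; solving gives c_1 = 3, c_2 = -2.
Check: 3b1 - 2b2 = <3, 9>.

<3, -2>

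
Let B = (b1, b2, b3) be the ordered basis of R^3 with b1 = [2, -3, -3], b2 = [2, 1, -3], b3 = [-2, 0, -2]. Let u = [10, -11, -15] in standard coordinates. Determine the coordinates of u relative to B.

[4, 1, 0]

[u]_B is the unique c with M c = u, where M has columns b1, ..., b3.
Solving this 3x3 system gives c = (4, 1, 0).
Check: 4b1 + b2 + 0·b3 = [10, -11, -15].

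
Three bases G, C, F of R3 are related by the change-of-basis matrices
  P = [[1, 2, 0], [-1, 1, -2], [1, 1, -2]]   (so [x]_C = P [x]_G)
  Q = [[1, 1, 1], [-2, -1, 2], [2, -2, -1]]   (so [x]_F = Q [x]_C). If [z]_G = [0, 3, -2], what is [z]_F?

Composing the changes, [z]_F = Q P [z]_G.
Q P = [[1, 4, -4], [1, -3, -2], [3, 1, 6]]; applying this to [0, 3, -2] gives [20, -5, -9].

[20, -5, -9]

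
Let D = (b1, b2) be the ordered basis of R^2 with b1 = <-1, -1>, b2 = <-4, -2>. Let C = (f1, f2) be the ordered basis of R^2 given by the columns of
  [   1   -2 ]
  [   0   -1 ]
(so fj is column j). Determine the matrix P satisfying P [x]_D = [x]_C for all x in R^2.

Take x = bj: its D-coordinates are the j-th standard unit vector, so P e_j — column j of P — equals [bj]_C.
b1 = f1 + f2, giving column 1 = <1, 1>; repeating for each j gives P = [[1, 0], [1, 2]].

[[1, 0], [1, 2]]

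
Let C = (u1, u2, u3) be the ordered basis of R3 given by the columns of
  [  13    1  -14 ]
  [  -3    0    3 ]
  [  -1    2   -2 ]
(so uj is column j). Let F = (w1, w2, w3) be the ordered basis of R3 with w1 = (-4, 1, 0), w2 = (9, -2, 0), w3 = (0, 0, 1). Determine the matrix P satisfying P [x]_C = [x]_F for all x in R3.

[[-1, 2, -1], [1, 1, -2], [-1, 2, -2]]

Column j of P is [uj]_F, since P maps C-coordinates to F-coordinates.
Expressing u1 in F: u1 = -w1 + w2 - w3, so column 1 of P is (-1, 1, -1).
Doing the same for each uj gives P = [[-1, 2, -1], [1, 1, -2], [-1, 2, -2]].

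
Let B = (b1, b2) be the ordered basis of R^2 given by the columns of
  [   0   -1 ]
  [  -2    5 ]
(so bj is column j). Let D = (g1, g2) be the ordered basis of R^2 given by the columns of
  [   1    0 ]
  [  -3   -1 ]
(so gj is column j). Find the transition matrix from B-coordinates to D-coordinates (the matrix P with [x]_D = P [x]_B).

[[0, -1], [2, -2]]

Let M have columns bj and N have columns gj. Then for every x, N [x]_D = x = M [x]_B, so P = N^(-1) M.
Since det N = -1, N^(-1) has integer entries; multiplying gives P = [[0, -1], [2, -2]].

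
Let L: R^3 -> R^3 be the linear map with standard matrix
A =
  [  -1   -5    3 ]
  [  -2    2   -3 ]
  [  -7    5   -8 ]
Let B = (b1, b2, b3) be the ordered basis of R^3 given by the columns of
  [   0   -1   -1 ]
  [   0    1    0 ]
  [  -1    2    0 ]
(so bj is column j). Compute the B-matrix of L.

The j-th column of [L]_B is [L(bj)]_B.
L(b1) = A b1 = [-3, 3, 8] = -2b1 + 3b2 + 0·b3, so column 1 is [-2, 3, 0].
Repeating for b2, b3 and assembling the columns gives [[-2, 0, -3], [3, -2, 2], [0, 0, -3]].

[[-2, 0, -3], [3, -2, 2], [0, 0, -3]]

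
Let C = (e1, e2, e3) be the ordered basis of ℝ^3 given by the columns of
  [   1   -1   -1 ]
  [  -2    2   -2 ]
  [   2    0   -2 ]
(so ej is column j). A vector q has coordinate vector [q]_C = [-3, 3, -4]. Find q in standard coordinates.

The coordinates say q = -3e1 + 3e2 - 4e3; adding the scaled basis vectors gives [-2, 20, 2].

[-2, 20, 2]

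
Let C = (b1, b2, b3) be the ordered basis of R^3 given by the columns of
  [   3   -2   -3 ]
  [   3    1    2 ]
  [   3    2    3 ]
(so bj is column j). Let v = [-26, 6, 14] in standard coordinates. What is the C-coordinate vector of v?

[-2, 4, 4]

Write v = c_1 b1 + ... + c_3 b3 and solve for the c_i.
Solving this 3x3 system gives c = (-2, 4, 4).
Check: -2b1 + 4b2 + 4b3 = [-26, 6, 14].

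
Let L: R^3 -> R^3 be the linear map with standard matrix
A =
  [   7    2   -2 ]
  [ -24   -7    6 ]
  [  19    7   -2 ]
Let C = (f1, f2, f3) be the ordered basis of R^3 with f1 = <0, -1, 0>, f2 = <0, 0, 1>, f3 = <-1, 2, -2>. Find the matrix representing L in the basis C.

The j-th column of [L]_C is [L(fj)]_C.
L(f1) = A f1 = <-2, 7, -7> = -3f1 - 3f2 + 2f3, so column 1 is <-3, -3, 2>.
Repeating for f2, f3 and assembling the columns gives [[-3, -2, 0], [-3, 2, -3], [2, 2, -1]].

[[-3, -2, 0], [-3, 2, -3], [2, 2, -1]]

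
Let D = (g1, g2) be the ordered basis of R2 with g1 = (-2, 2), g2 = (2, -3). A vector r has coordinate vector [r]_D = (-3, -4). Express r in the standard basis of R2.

(-2, 6)

r = M [r]_D, where M has columns g1, g2.
Carrying out the matrix-vector product, r = (-2, 6).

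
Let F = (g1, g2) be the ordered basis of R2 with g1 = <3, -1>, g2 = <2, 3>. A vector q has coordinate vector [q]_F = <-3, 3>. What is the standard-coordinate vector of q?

The coordinates say q = -3g1 + 3g2; adding the scaled basis vectors gives <-3, 12>.

<-3, 12>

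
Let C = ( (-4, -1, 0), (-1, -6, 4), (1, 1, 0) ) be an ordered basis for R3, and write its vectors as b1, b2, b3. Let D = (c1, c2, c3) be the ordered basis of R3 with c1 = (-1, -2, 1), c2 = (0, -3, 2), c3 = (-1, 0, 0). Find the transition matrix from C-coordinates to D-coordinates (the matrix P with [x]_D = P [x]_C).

[[2, 0, -2], [-1, 2, 1], [2, 1, 1]]

Take x = bj: its C-coordinates are the j-th standard unit vector, so P e_j — column j of P — equals [bj]_D.
b1 = 2c1 - c2 + 2c3, giving column 1 = (2, -1, 2); repeating for each j gives P = [[2, 0, -2], [-1, 2, 1], [2, 1, 1]].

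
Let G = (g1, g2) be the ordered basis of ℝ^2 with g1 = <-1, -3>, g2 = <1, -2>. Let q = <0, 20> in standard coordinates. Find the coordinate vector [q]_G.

<-4, -4>

[q]_G is the unique c with M c = q, where M has columns g1, g2.
System: -c_1 + c_2 = 0, -3c_1 - 2c_2 = 20; solving gives c_1 = -4, c_2 = -4.
Check: -4g1 - 4g2 = <0, 20>.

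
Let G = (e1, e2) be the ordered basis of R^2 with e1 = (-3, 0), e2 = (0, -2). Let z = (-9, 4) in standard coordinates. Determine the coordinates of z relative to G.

Write z = c_1 e1 + c_2 e2 and solve for the c_i.
System: -3c_1 + 0c_2 = -9, 0c_1 - 2c_2 = 4; solving gives c_1 = 3, c_2 = -2.
Check: 3e1 - 2e2 = (-9, 4).

(3, -2)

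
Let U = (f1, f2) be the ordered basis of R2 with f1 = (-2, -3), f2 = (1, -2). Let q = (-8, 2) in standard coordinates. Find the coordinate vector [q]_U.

(2, -4)

We seek scalars with c_1 f1 + c_2 f2 = q; equivalently solve M c = q where the columns of M are f1, f2.
System: -2c_1 + c_2 = -8, -3c_1 - 2c_2 = 2; solving gives c_1 = 2, c_2 = -4.
Check: 2f1 - 4f2 = (-8, 2).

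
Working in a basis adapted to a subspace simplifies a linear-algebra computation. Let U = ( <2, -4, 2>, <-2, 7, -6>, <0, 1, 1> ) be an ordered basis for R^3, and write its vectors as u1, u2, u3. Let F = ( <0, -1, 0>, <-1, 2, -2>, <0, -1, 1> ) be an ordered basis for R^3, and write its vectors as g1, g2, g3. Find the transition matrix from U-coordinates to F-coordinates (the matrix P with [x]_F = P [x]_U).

[[2, -1, -2], [-2, 2, 0], [-2, -2, 1]]

Take x = uj: its U-coordinates are the j-th standard unit vector, so P e_j — column j of P — equals [uj]_F.
u1 = 2g1 - 2g2 - 2g3, giving column 1 = <2, -2, -2>; repeating for each j gives P = [[2, -1, -2], [-2, 2, 0], [-2, -2, 1]].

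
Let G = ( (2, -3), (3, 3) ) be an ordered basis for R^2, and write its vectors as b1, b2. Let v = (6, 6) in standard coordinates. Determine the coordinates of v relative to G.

Write v = c_1 b1 + c_2 b2 and solve for the c_i.
System: 2c_1 + 3c_2 = 6, -3c_1 + 3c_2 = 6; solving gives c_1 = 0, c_2 = 2.
Check: 0·b1 + 2b2 = (6, 6).

(0, 2)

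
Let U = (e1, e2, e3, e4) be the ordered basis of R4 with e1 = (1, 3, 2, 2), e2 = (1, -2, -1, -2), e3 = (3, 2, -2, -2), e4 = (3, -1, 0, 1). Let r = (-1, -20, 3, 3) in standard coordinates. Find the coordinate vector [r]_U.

[r]_U is the unique c with M c = r, where M has columns e1, ..., e4.
Row-reducing the augmented matrix [M | r] gives c = (-1, 3, -4, 3).
Check: -e1 + 3e2 - 4e3 + 3e4 = (-1, -20, 3, 3).

(-1, 3, -4, 3)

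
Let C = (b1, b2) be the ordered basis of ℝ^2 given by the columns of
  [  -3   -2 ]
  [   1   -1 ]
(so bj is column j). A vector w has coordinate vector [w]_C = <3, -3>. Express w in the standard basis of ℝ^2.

w = M [w]_C, where M has columns b1, b2.
Carrying out the matrix-vector product, w = <-3, 6>.

<-3, 6>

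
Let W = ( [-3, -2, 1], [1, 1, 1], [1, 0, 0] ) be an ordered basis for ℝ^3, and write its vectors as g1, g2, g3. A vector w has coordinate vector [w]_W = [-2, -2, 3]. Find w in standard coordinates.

The coordinates say w = -2g1 - 2g2 + 3g3; adding the scaled basis vectors gives [7, 2, -4].

[7, 2, -4]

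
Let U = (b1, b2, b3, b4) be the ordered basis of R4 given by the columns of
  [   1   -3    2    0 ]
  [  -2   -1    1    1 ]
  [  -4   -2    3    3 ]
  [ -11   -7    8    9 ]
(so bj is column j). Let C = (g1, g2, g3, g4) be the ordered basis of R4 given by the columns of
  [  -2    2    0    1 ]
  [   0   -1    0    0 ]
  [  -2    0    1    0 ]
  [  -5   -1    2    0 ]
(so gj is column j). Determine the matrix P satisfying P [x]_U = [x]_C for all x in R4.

[[1, 2, -1, -2], [2, 1, -1, -1], [-2, 2, 1, -1], [-1, -1, 2, -2]]

Column j of P is [bj]_C, since P maps U-coordinates to C-coordinates.
Expressing b1 in C: b1 = g1 + 2g2 - 2g3 - g4, so column 1 of P is <1, 2, -2, -1>.
Doing the same for each bj gives P = [[1, 2, -1, -2], [2, 1, -1, -1], [-2, 2, 1, -1], [-1, -1, 2, -2]].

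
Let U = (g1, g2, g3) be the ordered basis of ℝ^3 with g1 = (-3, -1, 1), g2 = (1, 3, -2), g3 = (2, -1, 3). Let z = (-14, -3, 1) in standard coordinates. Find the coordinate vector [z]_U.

(4, 0, -1)

[z]_U is the unique c with M c = z, where M has columns g1, ..., g3.
Solving this 3x3 system gives c = (4, 0, -1).
Check: 4g1 + 0·g2 - g3 = (-14, -3, 1).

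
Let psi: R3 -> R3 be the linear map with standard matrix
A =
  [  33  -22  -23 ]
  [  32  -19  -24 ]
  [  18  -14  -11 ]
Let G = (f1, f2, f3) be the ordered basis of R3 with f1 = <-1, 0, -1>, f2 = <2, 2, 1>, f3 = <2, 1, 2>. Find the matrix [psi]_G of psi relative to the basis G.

[[0, 1, 0], [-3, 2, -2], [-2, -2, 1]]

The j-th column of [psi]_G is [psi(fj)]_G.
psi(f1) = A f1 = <-10, -8, -7> = 0·f1 - 3f2 - 2f3, so column 1 is <0, -3, -2>.
Repeating for f2, f3 and assembling the columns gives [[0, 1, 0], [-3, 2, -2], [-2, -2, 1]].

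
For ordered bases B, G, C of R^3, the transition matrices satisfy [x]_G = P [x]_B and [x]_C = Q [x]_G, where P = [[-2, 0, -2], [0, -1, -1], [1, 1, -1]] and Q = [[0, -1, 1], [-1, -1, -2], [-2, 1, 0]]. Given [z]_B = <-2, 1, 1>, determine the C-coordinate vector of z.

<0, 4, -6>

Apply P to get G-coordinates <2, -2, -2>, then Q to get C-coordinates.
The result is [z]_C = <0, 4, -6>.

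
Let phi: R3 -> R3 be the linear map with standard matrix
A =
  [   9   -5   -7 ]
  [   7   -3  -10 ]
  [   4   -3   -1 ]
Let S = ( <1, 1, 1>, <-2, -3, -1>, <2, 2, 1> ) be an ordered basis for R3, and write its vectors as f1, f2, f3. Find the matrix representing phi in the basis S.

[[3, 0, 1], [3, -1, 3], [0, 1, 3]]

With P the matrix whose columns are f1, ..., f3, [phi]_S = P^(-1) A P.
Column by column: phi(f1) = A f1 = <-3, -6, 0>; its S-coordinates <3, 3, 0> give column 1.
Continuing for each basis vector yields [phi]_S = [[3, 0, 1], [3, -1, 3], [0, 1, 3]].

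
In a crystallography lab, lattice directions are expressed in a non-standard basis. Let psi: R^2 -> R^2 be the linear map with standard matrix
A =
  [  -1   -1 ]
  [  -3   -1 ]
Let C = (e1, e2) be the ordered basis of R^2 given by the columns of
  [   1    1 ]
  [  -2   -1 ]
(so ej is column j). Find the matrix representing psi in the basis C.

Let P have columns e1, e2. Then [psi]_C = P^(-1) A P.
Here det P = 1, so P^(-1) is integer; computing A P first and then P^(-1)(A P) gives [[0, 2], [1, -2]].

[[0, 2], [1, -2]]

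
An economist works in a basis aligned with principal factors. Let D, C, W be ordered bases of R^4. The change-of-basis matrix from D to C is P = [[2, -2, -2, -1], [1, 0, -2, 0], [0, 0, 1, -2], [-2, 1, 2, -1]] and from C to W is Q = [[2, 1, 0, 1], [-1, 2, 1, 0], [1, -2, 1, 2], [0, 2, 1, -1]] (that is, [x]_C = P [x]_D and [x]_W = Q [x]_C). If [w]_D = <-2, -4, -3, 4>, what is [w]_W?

First [w]_C = P [w]_D = <6, 4, -11, -10>.
Then [w]_W = Q [w]_C = <6, -9, -33, 7>.

<6, -9, -33, 7>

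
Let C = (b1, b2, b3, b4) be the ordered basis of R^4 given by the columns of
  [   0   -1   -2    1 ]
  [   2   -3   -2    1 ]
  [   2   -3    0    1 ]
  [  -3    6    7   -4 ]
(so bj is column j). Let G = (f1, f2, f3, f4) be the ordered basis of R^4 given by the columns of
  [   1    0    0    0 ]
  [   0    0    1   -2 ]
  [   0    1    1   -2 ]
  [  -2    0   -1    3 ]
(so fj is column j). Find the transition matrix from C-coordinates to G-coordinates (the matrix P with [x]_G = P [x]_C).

[[0, -1, -2, 1], [0, 0, 2, 0], [0, -1, 0, -1], [-1, 1, 1, -1]]

Take x = bj: its C-coordinates are the j-th standard unit vector, so P e_j — column j of P — equals [bj]_G.
b1 = 0·f1 + 0·f2 + 0·f3 - f4, giving column 1 = [0, 0, 0, -1]; repeating for each j gives P = [[0, -1, -2, 1], [0, 0, 2, 0], [0, -1, 0, -1], [-1, 1, 1, -1]].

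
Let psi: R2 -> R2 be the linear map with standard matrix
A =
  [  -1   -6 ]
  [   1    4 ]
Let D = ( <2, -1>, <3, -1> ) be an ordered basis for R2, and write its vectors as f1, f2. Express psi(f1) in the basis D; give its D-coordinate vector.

Column 1 of [psi]_D is the D-coordinate vector of psi(f1).
In standard coordinates psi(f1) = A f1 = <4, -2>.
Converting to D: <4, -2> = 2f1 + 0·f2, so the coordinate vector is <2, 0>.

<2, 0>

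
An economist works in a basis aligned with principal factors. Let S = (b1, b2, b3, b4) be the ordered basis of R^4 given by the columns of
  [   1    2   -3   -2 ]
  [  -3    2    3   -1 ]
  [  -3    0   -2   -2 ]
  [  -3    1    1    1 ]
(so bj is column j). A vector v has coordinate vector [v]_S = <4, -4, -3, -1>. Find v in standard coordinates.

By definition v = 4b1 - 4b2 - 3b3 - b4.
Summing componentwise gives <7, -28, -4, -20>.

<7, -28, -4, -20>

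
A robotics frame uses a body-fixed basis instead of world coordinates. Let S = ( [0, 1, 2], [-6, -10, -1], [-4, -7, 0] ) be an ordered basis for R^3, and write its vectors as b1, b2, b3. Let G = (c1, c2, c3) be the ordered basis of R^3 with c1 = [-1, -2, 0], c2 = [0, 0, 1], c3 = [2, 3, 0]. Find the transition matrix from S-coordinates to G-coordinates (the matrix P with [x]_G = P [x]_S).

[[-2, 2, 2], [2, -1, 0], [-1, -2, -1]]

Take x = bj: its S-coordinates are the j-th standard unit vector, so P e_j — column j of P — equals [bj]_G.
b1 = -2c1 + 2c2 - c3, giving column 1 = [-2, 2, -1]; repeating for each j gives P = [[-2, 2, 2], [2, -1, 0], [-1, -2, -1]].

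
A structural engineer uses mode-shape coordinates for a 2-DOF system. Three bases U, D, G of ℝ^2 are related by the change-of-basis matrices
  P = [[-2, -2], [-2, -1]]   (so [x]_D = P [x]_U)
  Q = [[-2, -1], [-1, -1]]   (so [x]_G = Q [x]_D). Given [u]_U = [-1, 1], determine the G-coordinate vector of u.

First [u]_D = P [u]_U = [0, 1].
Then [u]_G = Q [u]_D = [-1, -1].

[-1, -1]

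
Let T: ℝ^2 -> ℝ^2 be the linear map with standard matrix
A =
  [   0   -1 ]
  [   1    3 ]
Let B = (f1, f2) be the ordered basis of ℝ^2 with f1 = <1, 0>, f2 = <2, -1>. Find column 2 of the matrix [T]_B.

Column 2 of [T]_B is the B-coordinate vector of T(f2).
In standard coordinates T(f2) = A f2 = <1, -1>.
Converting to B: <1, -1> = -f1 + f2, so the coordinate vector is <-1, 1>.

<-1, 1>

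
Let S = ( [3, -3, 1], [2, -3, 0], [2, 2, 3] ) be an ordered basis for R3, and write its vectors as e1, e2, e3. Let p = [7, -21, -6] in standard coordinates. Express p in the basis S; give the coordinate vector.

Write p = c_1 e1 + ... + c_3 e3 and solve for the c_i.
Row-reducing the augmented matrix [M | p] gives c = (3, 2, -3).
Check: 3e1 + 2e2 - 3e3 = [7, -21, -6].

[3, 2, -3]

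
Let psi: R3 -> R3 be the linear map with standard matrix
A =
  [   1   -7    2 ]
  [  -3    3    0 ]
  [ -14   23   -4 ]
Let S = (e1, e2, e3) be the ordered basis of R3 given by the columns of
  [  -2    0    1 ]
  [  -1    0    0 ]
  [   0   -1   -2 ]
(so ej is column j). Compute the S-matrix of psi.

[[-3, 0, 3], [-3, 0, 0], [-1, -2, 3]]

Let P have columns e1, ..., e3. Then [psi]_S = P^(-1) A P.
Here det P = 1, so P^(-1) is integer; computing A P first and then P^(-1)(A P) gives [[-3, 0, 3], [-3, 0, 0], [-1, -2, 3]].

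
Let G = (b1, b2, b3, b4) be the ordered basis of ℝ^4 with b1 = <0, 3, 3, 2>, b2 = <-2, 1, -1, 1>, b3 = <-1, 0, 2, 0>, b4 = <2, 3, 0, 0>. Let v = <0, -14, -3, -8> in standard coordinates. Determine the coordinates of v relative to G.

[v]_G is the unique c with M c = v, where M has columns b1, ..., b4.
Gaussian elimination on [M | v] yields c = (-3, -2, 2, -1).
Check: -3b1 - 2b2 + 2b3 - b4 = <0, -14, -3, -8>.

<-3, -2, 2, -1>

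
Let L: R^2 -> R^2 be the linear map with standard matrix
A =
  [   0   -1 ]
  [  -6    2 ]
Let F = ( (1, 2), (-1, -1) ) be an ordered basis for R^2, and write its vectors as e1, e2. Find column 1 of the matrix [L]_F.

(0, 2)

Column 1 of [L]_F is the F-coordinate vector of L(e1).
In standard coordinates L(e1) = A e1 = (-2, -2).
Converting to F: (-2, -2) = 0·e1 + 2e2, so the coordinate vector is (0, 2).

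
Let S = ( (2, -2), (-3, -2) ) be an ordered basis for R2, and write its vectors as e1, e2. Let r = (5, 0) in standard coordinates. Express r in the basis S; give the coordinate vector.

(1, -1)

Write r = c_1 e1 + c_2 e2 and solve for the c_i.
System: 2c_1 - 3c_2 = 5, -2c_1 - 2c_2 = 0; solving gives c_1 = 1, c_2 = -1.
Check: e1 - e2 = (5, 0).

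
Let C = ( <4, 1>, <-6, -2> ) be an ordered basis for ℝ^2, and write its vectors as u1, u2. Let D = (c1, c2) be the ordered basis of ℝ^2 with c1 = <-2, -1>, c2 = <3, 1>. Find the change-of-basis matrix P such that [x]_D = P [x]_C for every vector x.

Take x = uj: its C-coordinates are the j-th standard unit vector, so P e_j — column j of P — equals [uj]_D.
u1 = c1 + 2c2, giving column 1 = <1, 2>; repeating for each j gives P = [[1, 0], [2, -2]].

[[1, 0], [2, -2]]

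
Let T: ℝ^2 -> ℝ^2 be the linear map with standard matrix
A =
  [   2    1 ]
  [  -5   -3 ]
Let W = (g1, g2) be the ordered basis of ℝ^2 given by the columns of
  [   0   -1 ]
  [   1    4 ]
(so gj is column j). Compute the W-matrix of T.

The j-th column of [T]_W is [T(gj)]_W.
T(g1) = A g1 = (1, -3) = g1 - g2, so column 1 is (1, -1).
Repeating for g2 and assembling the columns gives [[1, 1], [-1, -2]].

[[1, 1], [-1, -2]]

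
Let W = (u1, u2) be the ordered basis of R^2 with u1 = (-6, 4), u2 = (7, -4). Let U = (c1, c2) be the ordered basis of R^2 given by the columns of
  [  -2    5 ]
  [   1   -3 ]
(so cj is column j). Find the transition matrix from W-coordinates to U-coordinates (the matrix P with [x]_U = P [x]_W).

Take x = uj: its W-coordinates are the j-th standard unit vector, so P e_j — column j of P — equals [uj]_U.
u1 = -2c1 - 2c2, giving column 1 = (-2, -2); repeating for each j gives P = [[-2, -1], [-2, 1]].

[[-2, -1], [-2, 1]]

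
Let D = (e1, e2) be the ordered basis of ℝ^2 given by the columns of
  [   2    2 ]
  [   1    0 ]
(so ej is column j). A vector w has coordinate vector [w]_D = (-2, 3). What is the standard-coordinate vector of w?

w = M [w]_D, where M has columns e1, e2.
Carrying out the matrix-vector product, w = (2, -2).

(2, -2)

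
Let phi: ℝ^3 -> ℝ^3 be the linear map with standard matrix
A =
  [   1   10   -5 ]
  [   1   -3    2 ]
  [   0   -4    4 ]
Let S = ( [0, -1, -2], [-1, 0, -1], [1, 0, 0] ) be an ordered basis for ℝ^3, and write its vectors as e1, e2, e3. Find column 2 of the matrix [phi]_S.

[3, -2, 2]

Compute phi(e2) = A e2 = [4, -3, -4] in standard coordinates.
Then write this in S-coordinates: solve for y in y_1 e1 + ... + y_3 e3 = [4, -3, -4].
This gives y = [3, -2, 2], which is column 2 of [phi]_S.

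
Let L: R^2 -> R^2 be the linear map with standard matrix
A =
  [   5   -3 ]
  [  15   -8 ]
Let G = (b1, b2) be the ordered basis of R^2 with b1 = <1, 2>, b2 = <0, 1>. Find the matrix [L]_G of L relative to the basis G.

With P the matrix whose columns are b1, b2, [L]_G = P^(-1) A P.
Column by column: L(b1) = A b1 = <-1, -1>; its G-coordinates <-1, 1> give column 1.
Continuing for each basis vector yields [L]_G = [[-1, -3], [1, -2]].

[[-1, -3], [1, -2]]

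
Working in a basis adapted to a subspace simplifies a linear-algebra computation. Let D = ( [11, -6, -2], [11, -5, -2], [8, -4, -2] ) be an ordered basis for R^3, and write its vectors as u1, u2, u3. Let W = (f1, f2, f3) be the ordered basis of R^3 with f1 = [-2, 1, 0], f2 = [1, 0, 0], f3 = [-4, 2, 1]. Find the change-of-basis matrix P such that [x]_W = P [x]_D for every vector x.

[[-2, -1, 0], [-1, 1, 0], [-2, -2, -2]]

Let M have columns uj and N have columns fj. Then for every x, N [x]_W = x = M [x]_D, so P = N^(-1) M.
Since det N = -1, N^(-1) has integer entries; multiplying gives P = [[-2, -1, 0], [-1, 1, 0], [-2, -2, -2]].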